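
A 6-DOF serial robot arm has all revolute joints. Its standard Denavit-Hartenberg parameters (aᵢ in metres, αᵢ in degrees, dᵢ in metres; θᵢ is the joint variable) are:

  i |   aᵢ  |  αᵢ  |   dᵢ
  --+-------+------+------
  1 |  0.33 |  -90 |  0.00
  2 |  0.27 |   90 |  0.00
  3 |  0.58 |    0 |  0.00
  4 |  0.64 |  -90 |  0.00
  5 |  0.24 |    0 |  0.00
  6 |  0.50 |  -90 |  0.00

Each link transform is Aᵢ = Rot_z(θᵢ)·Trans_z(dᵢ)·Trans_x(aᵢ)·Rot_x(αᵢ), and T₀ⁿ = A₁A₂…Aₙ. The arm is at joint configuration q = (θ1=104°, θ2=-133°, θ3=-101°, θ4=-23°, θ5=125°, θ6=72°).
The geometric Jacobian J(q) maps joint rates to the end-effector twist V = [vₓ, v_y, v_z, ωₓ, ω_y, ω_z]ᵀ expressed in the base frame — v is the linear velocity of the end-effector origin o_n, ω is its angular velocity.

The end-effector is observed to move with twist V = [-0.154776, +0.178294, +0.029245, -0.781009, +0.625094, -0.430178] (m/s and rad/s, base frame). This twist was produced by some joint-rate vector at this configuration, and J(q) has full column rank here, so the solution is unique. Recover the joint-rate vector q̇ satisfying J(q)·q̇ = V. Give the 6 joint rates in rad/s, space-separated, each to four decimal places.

o_n = [0.5072, 0.4021, 0.1410]
J₁: ẑ×o_n = [-0.4021, 0.5072, 0.0000], ω = ẑ
J2: z=[-0.9703, -0.2419, 0.0000] o=[-0.0798, 0.3202, 0.0000] → [-0.0341, 0.1368, 0.0626, -0.9703, -0.2419, 0.0000]
J3: z=[0.1769, -0.7096, -0.6820] o=[-0.0353, 0.1415, 0.1975] → [0.2178, -0.3600, 0.4311, 0.1769, -0.7096, -0.6820]
J4: z=[0.1769, -0.7096, -0.6820] o=[0.4989, 0.3525, 0.1165] → [0.0164, -0.0100, 0.0147, 0.1769, -0.7096, -0.6820]
J5: z=[0.6794, -0.4133, 0.6063] o=[0.9547, 0.7177, -0.1452] → [0.0731, -0.4658, -0.3994, 0.6794, -0.4133, 0.6063]
J6: z=[0.6794, -0.4133, 0.6063] o=[0.8218, 0.7786, 0.0452] → [0.1887, -0.2559, -0.3859, 0.6794, -0.4133, 0.6063]
q̇ = J⁺·V = [-0.3660, 0.2090, -0.5920, 0.0540, 0.2820, -0.9930]

-0.3660 0.2090 -0.5920 0.0540 0.2820 -0.9930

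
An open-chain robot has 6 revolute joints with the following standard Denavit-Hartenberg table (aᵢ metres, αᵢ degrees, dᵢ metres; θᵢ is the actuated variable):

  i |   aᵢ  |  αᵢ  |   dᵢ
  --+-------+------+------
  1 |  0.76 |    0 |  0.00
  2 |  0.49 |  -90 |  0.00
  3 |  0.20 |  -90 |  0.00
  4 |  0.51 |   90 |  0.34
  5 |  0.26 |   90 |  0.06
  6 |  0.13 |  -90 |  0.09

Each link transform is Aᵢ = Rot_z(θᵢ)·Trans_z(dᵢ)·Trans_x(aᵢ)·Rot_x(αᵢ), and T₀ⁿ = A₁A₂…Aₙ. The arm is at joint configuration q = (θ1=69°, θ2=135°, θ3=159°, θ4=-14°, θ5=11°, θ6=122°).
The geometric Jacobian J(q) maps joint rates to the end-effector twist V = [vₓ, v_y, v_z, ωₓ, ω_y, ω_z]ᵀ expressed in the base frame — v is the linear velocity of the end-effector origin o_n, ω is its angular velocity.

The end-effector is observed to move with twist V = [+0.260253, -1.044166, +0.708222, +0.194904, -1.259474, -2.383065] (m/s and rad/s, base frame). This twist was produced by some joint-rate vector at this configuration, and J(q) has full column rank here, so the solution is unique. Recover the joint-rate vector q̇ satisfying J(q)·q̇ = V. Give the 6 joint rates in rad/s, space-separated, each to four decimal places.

-0.6800 -0.8400 0.6400 -0.2050 0.5730 0.7340

o_n = [0.7835, 0.5670, -0.0365]
J₁: ẑ×o_n = [-0.5670, 0.7835, 0.0000], ω = ẑ
J2: z=[0.0000, 0.0000, 1.0000] o=[0.2724, 0.7095, 0.0000] → [0.1425, 0.5112, -0.0000, 0.0000, 0.0000, 1.0000]
J3: z=[0.4067, -0.9135, 0.0000] o=[-0.1753, 0.5102, 0.0000] → [0.0333, 0.0148, 0.8990, 0.4067, -0.9135, 0.0000]
J4: z=[0.3274, 0.1458, 0.9336] o=[-0.0047, 0.5862, -0.0717] → [0.0230, 0.7243, -0.1212, 0.3274, 0.1458, 0.9336]
J5: z=[0.1883, -0.9783, 0.0867] o=[0.5788, 0.7109, 0.0684] → [0.1151, 0.0375, 0.1731, 0.1883, -0.9783, 0.0867]
J6: z=[-0.1447, -0.1150, -0.9828] o=[0.8427, 0.6971, 0.0312] → [-0.1201, 0.0484, 0.0120, -0.1447, -0.1150, -0.9828]
q̇ = J⁺·V = [-0.6800, -0.8400, 0.6400, -0.2050, 0.5730, 0.7340]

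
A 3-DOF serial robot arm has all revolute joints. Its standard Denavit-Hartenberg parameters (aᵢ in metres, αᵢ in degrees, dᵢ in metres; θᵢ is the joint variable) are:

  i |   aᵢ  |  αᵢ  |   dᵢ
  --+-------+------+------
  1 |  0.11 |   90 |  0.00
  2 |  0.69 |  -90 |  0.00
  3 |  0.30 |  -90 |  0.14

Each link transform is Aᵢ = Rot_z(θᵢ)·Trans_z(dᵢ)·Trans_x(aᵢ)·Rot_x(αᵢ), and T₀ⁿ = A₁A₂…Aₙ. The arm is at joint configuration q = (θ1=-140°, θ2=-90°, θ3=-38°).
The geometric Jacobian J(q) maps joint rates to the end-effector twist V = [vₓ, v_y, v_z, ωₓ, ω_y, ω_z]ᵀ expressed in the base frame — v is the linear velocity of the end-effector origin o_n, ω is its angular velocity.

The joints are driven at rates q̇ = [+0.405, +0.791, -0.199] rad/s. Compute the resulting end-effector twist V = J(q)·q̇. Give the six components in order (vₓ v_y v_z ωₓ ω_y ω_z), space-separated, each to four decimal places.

o_n = [-0.3102, -0.0192, -0.9264]
J₁: ẑ×o_n = [0.0192, -0.3102, 0.0000], ω = ẑ
J2: z=[-0.6428, 0.7660, 0.0000] o=[-0.0843, -0.0707, 0.0000] → [-0.7097, -0.5955, 0.1400, -0.6428, 0.7660, 0.0000]
J3: z=[-0.7660, -0.6428, 0.0000] o=[-0.0843, -0.0707, -0.6900] → [0.1520, -0.1811, -0.1847, -0.7660, -0.6428, 0.0000]
V = J·q̇ = [-0.5838, -0.5606, 0.1475, -0.3560, 0.7339, 0.4050]

-0.5838 -0.5606 0.1475 -0.3560 0.7339 0.4050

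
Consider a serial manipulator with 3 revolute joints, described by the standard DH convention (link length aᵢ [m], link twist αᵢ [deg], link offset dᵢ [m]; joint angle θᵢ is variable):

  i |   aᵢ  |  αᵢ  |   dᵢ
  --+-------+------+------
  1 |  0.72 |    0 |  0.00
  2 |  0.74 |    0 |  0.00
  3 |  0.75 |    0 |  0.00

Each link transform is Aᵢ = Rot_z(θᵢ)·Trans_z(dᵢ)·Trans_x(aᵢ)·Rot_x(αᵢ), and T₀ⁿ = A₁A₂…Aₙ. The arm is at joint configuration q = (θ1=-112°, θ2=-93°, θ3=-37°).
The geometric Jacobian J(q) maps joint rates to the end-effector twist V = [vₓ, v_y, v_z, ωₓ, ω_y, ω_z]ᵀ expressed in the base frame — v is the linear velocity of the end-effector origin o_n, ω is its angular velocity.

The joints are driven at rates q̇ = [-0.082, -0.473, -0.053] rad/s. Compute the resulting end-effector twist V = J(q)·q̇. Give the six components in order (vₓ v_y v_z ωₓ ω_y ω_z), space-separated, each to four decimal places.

0.5215 0.6084 0.0000 0.0000 0.0000 -0.6080

o_n = [-1.2925, 0.3074, 0.0000]
J₁: ẑ×o_n = [-0.3074, -1.2925, 0.0000], ω = ẑ
J2: z=[0.0000, 0.0000, 1.0000] o=[-0.2697, -0.6676, 0.0000] → [-0.9749, -1.0228, 0.0000, 0.0000, 0.0000, 1.0000]
J3: z=[0.0000, 0.0000, 1.0000] o=[-0.9404, -0.3548, 0.0000] → [-0.6622, -0.3521, 0.0000, 0.0000, 0.0000, 1.0000]
V = J·q̇ = [0.5215, 0.6084, 0.0000, 0.0000, 0.0000, -0.6080]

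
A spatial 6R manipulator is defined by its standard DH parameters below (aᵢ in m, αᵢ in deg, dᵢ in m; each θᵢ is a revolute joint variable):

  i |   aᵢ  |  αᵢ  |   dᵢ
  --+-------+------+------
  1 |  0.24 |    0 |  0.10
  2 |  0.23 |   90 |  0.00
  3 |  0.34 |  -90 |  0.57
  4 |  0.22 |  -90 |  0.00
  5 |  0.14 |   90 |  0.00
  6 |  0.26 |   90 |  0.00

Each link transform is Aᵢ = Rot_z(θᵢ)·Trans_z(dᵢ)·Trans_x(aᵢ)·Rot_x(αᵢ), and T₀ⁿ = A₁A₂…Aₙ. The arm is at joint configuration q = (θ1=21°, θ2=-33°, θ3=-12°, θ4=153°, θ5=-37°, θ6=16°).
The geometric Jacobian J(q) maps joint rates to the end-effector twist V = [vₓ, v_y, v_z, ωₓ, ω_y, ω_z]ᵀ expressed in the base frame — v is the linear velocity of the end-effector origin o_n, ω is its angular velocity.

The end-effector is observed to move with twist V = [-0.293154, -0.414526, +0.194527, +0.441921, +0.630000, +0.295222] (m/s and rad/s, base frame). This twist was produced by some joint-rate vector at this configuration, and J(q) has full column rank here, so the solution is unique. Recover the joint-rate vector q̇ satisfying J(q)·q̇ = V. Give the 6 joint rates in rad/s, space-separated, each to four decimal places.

0.4020 -0.8770 -0.2200 0.9510 -0.4960 -0.1690

o_n = [0.2563, -0.3222, 0.3641]
J₁: ẑ×o_n = [0.3222, 0.2563, -0.0000], ω = ẑ
J2: z=[0.0000, 0.0000, 1.0000] o=[0.2241, 0.0860, 0.1000] → [0.4082, 0.0322, -0.0000, 0.0000, 0.0000, 1.0000]
J3: z=[-0.2079, -0.9781, 0.0000] o=[0.4490, 0.0382, 0.1000] → [-0.2583, 0.0549, -0.1136, -0.2079, -0.9781, 0.0000]
J4: z=[0.2034, -0.0432, 0.9781] o=[0.6558, -0.5885, 0.0293] → [-0.2749, -0.4589, 0.0369, 0.2034, -0.0432, 0.9781]
J5: z=[-0.6196, -0.7792, 0.0944] o=[0.4890, -0.4509, 0.0701] → [-0.2412, 0.1602, -0.2611, -0.6196, -0.7792, 0.0944]
J6: z=[0.6187, -0.4108, 0.6697] o=[0.4214, -0.3847, 0.1732] → [-0.1202, -0.2287, -0.0292, 0.6187, -0.4108, 0.6697]
q̇ = J⁺·V = [0.4020, -0.8770, -0.2200, 0.9510, -0.4960, -0.1690]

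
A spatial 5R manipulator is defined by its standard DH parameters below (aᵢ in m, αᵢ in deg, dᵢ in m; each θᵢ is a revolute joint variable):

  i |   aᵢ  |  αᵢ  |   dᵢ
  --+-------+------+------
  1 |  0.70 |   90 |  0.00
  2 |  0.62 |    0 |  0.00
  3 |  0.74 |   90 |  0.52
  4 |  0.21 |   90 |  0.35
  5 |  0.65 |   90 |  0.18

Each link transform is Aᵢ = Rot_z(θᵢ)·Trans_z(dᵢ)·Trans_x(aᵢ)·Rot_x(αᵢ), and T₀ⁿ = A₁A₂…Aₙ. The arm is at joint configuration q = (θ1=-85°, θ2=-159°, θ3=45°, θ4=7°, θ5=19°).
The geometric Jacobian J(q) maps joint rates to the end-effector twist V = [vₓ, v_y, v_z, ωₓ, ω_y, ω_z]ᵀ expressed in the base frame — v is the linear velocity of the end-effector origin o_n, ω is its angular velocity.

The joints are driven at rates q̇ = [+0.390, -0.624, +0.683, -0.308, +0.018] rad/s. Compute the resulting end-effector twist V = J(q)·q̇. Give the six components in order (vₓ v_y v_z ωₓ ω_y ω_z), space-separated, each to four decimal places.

o_n = [-0.5303, 0.9922, -1.4375]
J₁: ẑ×o_n = [-0.9922, -0.5303, 0.0000], ω = ẑ
J2: z=[-0.9962, -0.0872, 0.0000] o=[0.0610, -0.6973, 0.0000] → [0.1253, -1.4320, -1.7347, -0.9962, -0.0872, 0.0000]
J3: z=[-0.9962, -0.0872, 0.0000] o=[0.0106, -0.1207, -0.2222] → [0.1059, -1.2107, -1.1559, -0.9962, -0.0872, 0.0000]
J4: z=[-0.0796, 0.9101, 0.4067] o=[-0.5337, 0.1338, -0.8982] → [-0.8400, -0.0416, -0.0714, -0.0796, 0.9101, 0.4067]
J5: z=[0.9844, 0.1359, -0.1113] o=[-0.5944, 0.5345, -0.9463] → [-0.0158, 0.4765, 0.4419, 0.9844, 0.1359, -0.1113]
V = J·q̇ = [-0.1344, -0.1188, 0.3229, -0.0165, -0.2830, 0.2627]

-0.1344 -0.1188 0.3229 -0.0165 -0.2830 0.2627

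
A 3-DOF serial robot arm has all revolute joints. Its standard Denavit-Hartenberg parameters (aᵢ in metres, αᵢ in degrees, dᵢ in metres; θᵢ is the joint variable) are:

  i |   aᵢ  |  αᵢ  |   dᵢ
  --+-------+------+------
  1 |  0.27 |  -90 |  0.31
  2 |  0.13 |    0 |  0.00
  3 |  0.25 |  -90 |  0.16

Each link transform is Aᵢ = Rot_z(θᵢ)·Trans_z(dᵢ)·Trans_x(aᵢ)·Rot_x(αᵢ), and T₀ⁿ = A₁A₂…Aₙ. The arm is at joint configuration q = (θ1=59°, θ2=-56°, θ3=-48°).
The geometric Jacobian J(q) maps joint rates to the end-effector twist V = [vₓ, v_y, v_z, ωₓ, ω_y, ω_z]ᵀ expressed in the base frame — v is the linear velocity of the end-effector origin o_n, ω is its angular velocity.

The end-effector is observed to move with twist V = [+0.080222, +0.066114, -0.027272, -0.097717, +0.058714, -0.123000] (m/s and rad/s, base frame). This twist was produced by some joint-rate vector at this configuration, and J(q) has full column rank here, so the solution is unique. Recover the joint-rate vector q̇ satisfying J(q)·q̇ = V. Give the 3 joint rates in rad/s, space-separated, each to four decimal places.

o_n = [0.0082, 0.3243, 0.6603]
J₁: ẑ×o_n = [-0.3243, 0.0082, 0.0000], ω = ẑ
J2: z=[-0.8572, 0.5150, 0.0000] o=[0.1391, 0.2314, 0.3100] → [0.1804, 0.3003, -0.0122, -0.8572, 0.5150, 0.0000]
J3: z=[-0.8572, 0.5150, 0.0000] o=[0.1765, 0.2937, 0.4178] → [0.1249, 0.2079, 0.0605, -0.8572, 0.5150, 0.0000]
q̇ = J⁺·V = [-0.1230, 0.4700, -0.3560]

-0.1230 0.4700 -0.3560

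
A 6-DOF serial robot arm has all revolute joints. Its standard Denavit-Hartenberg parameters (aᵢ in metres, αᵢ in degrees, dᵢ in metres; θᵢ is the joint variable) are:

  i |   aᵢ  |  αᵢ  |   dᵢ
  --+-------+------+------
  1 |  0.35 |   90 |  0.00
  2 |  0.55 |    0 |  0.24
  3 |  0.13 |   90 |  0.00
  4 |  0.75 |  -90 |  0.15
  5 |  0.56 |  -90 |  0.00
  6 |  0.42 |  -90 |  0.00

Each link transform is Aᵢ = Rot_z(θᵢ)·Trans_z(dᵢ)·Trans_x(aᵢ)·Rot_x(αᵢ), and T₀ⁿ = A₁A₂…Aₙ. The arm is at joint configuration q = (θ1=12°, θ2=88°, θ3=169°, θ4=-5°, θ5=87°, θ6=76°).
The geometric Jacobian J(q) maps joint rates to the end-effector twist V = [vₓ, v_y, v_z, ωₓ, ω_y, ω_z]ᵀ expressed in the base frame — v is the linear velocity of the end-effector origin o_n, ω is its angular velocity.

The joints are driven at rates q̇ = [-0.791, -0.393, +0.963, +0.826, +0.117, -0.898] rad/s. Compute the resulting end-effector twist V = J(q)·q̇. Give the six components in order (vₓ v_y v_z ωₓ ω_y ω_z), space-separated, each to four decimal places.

1.4678 -0.9578 -0.2524 -0.9044 -0.8142 -1.4750

o_n = [0.6064, 0.3685, -0.4189]
J₁: ẑ×o_n = [-0.3685, 0.6064, 0.0000], ω = ẑ
J2: z=[0.2079, -0.9781, 0.0000] o=[0.3424, 0.0728, 0.0000] → [0.4097, 0.0871, 0.3197, 0.2079, -0.9781, 0.0000]
J3: z=[0.2079, -0.9781, 0.0000] o=[0.4110, -0.1580, 0.5497] → [0.9474, 0.2014, 0.3005, 0.2079, -0.9781, 0.0000]
J4: z=[-0.9531, -0.2026, 0.2250] o=[0.3824, -0.1641, 0.4230] → [0.0508, -0.7520, -0.4622, -0.9531, -0.2026, 0.2250]
J5: z=[0.1879, -0.9785, -0.0849] o=[0.0615, -0.1655, -0.2713] → [0.1898, -0.0185, 0.6335, 0.1879, -0.9785, -0.0849]
J6: z=[0.2869, -0.0280, 0.9576] o=[0.5875, -0.0510, -0.4255] → [-0.4019, 0.0162, 0.1209, 0.2869, -0.0280, 0.9576]
V = J·q̇ = [1.4678, -0.9578, -0.2524, -0.9044, -0.8142, -1.4750]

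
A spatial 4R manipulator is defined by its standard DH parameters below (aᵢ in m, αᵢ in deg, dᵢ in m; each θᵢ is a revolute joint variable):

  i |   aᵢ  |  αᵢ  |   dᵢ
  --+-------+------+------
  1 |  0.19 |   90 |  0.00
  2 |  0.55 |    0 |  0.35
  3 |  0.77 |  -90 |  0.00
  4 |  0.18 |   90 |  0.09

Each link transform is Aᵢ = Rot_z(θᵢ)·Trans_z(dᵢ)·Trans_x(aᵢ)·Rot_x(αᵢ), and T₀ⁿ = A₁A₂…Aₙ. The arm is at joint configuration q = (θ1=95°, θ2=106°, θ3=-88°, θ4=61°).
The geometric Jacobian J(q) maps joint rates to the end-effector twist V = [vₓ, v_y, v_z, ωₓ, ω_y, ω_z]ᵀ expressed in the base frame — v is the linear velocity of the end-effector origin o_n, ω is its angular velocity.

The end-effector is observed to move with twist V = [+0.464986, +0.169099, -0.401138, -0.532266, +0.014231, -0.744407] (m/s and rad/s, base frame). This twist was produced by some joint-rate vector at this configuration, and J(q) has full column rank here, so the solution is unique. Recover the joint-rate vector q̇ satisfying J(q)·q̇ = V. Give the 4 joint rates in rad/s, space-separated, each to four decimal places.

-0.5580 -0.0390 -0.4900 -0.1960

o_n = [0.1199, 0.8395, 0.8792]
J₁: ẑ×o_n = [-0.8395, 0.1199, 0.0000], ω = ẑ
J2: z=[0.9962, 0.0872, 0.0000] o=[-0.0166, 0.1893, 0.0000] → [0.0766, -0.8759, 0.6359, 0.9962, 0.0872, 0.0000]
J3: z=[0.9962, 0.0872, 0.0000] o=[0.3453, 0.0688, 0.5287] → [0.0305, -0.3492, 0.7875, 0.9962, 0.0872, 0.0000]
J4: z=[0.0269, -0.3078, 0.9511] o=[0.2815, 0.7983, 0.7666] → [-0.0739, -0.1568, -0.0486, 0.0269, -0.3078, 0.9511]
q̇ = J⁺·V = [-0.5580, -0.0390, -0.4900, -0.1960]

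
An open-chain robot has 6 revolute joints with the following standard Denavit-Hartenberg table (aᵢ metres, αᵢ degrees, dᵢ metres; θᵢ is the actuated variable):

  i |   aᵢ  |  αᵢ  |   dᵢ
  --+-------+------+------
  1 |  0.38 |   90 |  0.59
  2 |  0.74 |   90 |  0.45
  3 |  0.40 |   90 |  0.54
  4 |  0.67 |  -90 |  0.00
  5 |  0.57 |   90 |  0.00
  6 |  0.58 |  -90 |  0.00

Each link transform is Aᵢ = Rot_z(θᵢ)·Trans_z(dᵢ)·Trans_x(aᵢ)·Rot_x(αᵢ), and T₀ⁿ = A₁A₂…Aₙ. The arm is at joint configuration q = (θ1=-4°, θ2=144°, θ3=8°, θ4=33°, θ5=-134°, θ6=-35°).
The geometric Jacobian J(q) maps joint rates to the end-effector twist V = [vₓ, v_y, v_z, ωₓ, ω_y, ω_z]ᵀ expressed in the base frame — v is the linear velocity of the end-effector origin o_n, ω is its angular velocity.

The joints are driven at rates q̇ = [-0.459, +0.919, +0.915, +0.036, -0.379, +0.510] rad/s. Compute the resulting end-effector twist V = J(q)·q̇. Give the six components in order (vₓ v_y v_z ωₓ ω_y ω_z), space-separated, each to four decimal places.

-0.9556 -0.3282 -0.8250 0.2645 -1.2416 -0.2225

o_n = [-0.5790, 0.2611, 1.5839]
J₁: ẑ×o_n = [-0.2611, -0.5790, 0.0000], ω = ẑ
J2: z=[-0.0698, -0.9976, 0.0000] o=[0.3791, -0.0265, 0.5900] → [-0.9915, 0.0693, -0.9758, -0.0698, -0.9976, 0.0000]
J3: z=[0.5864, -0.0410, 0.8090] o=[-0.2495, -0.4336, 1.0250] → [-0.5850, -0.5943, 0.3939, 0.5864, -0.0410, 0.8090]
J4: z=[-0.0432, 0.9957, 0.0818] o=[-0.2565, -0.4890, 1.6947] → [-0.1717, -0.0312, 0.2887, -0.0432, 0.9957, 0.0818]
J5: z=[0.9323, 0.0108, 0.3615] o=[-0.4970, -0.5505, 2.3169] → [-0.3013, 0.6538, 0.7576, 0.9323, 0.0108, 0.3615]
J6: z=[0.2883, -0.6256, -0.7249] o=[-0.3726, -0.1059, 1.9827] → [0.5156, 0.2646, -0.0233, 0.2883, -0.6256, -0.7249]
V = J·q̇ = [-0.9556, -0.3282, -0.8250, 0.2645, -1.2416, -0.2225]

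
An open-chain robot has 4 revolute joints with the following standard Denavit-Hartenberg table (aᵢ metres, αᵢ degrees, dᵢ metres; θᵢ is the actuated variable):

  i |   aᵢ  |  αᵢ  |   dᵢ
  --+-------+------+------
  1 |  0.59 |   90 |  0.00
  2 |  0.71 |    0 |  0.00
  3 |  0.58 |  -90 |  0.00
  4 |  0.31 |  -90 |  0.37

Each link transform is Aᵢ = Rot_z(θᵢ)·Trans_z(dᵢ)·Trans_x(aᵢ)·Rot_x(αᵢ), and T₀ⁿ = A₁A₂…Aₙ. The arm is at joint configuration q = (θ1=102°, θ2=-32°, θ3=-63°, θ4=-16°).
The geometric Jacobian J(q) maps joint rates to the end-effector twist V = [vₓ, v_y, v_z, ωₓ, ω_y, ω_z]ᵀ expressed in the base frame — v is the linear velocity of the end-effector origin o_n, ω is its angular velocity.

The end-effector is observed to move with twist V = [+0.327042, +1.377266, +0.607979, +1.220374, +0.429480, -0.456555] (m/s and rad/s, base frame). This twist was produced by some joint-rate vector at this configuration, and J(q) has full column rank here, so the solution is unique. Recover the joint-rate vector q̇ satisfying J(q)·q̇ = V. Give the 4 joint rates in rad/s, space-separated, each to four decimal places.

o_n = [-0.2250, 1.4695, -1.2831]
J₁: ẑ×o_n = [-1.4695, -0.2250, 0.0000], ω = ẑ
J2: z=[0.9781, 0.2079, 0.0000] o=[-0.1227, 0.5771, 0.0000] → [-0.2668, 1.2551, 0.8942, 0.9781, 0.2079, 0.0000]
J3: z=[0.9781, 0.2079, 0.0000] o=[-0.2479, 1.1661, -0.3762] → [-0.1886, 0.8871, 0.2921, 0.9781, 0.2079, 0.0000]
J4: z=[-0.2071, 0.9744, -0.0872] o=[-0.2373, 1.1166, -0.9540] → [-0.2899, -0.0692, -0.0851, -0.2071, 0.9744, -0.0872]
q̇ = J⁺·V = [-0.4420, 0.4110, 0.8720, 0.1670]

-0.4420 0.4110 0.8720 0.1670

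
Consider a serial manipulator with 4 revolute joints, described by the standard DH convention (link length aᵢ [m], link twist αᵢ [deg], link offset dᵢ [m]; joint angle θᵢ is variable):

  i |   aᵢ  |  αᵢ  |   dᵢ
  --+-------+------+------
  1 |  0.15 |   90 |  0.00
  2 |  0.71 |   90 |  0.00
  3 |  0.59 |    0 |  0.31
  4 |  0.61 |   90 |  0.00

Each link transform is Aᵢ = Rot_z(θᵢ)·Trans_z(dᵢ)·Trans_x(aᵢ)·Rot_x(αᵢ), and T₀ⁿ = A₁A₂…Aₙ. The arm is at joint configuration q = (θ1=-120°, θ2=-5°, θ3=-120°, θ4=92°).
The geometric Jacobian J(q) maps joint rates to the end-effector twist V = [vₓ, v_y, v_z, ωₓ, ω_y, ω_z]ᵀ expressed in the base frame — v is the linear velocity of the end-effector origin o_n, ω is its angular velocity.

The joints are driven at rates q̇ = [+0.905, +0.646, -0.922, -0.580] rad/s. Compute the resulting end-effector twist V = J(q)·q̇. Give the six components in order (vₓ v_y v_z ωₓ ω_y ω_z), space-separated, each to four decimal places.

o_n = [0.1540, -1.3279, -0.3919]
J₁: ẑ×o_n = [1.3279, 0.1540, -0.0000], ω = ẑ
J2: z=[-0.8660, 0.5000, 0.0000] o=[-0.0750, -0.1299, 0.0000] → [-0.1960, -0.3394, 0.9230, -0.8660, 0.5000, 0.0000]
J3: z=[0.0436, 0.0755, -0.9962] o=[-0.4286, -0.7424, -0.0619] → [-0.6081, -0.5661, -0.0695, 0.0436, 0.0755, -0.9962]
J4: z=[0.0436, 0.0755, -0.9962] o=[0.1743, -0.7200, -0.3450] → [-0.6091, 0.0222, -0.0250, 0.0436, 0.0755, -0.9962]
V = J·q̇ = [1.9891, 0.4292, 0.6748, -0.6249, 0.2096, 2.4013]

1.9891 0.4292 0.6748 -0.6249 0.2096 2.4013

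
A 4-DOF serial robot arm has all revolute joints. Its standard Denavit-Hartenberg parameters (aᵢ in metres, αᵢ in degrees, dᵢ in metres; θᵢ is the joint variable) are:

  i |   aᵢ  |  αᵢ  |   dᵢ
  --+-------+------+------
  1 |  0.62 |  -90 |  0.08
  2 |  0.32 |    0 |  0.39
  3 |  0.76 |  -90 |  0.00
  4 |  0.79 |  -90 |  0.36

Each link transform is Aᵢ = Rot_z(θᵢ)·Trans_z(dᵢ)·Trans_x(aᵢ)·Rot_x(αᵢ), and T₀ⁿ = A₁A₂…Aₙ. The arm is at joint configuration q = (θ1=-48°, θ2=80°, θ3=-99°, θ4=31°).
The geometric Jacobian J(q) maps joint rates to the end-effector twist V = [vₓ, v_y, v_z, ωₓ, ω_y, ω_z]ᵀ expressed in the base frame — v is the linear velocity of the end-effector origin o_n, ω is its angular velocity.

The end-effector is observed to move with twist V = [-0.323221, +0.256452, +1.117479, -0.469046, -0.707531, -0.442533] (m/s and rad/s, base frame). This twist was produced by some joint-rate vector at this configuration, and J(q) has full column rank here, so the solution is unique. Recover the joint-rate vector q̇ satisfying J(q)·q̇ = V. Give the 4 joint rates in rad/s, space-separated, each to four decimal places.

0.1730 0.1730 -0.9950 0.6510

o_n = [1.4272, -1.6103, -0.1076]
J₁: ẑ×o_n = [1.6103, 1.4272, -0.0000], ω = ẑ
J2: z=[0.7431, 0.6691, 0.0000] o=[0.4149, -0.4607, 0.0800] → [-0.1255, 0.1394, -1.5316, 0.7431, 0.6691, 0.0000]
J3: z=[0.7431, 0.6691, 0.0000] o=[0.7419, -0.2411, -0.2351] → [0.0853, -0.0948, -1.4761, 0.7431, 0.6691, 0.0000]
J4: z=[0.2178, -0.2419, -0.9455] o=[1.2227, -0.7751, 0.0123] → [-0.7607, -0.1672, -0.1325, 0.2178, -0.2419, -0.9455]
q̇ = J⁺·V = [0.1730, 0.1730, -0.9950, 0.6510]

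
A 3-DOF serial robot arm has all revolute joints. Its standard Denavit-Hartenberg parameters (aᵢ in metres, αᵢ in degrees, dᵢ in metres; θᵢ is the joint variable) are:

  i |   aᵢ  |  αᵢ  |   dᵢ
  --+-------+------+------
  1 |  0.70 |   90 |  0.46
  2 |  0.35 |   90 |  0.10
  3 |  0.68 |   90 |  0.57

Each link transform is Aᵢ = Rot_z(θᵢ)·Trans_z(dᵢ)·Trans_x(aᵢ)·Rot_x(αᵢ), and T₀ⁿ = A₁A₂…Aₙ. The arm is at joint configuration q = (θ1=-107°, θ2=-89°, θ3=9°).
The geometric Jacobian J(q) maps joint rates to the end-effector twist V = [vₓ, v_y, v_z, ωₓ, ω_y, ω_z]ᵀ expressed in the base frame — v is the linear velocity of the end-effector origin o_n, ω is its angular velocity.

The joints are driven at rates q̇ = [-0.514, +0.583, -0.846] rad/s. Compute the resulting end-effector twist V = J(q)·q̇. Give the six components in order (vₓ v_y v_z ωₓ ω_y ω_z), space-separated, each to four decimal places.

o_n = [-0.2406, -0.0811, -0.5714]
J₁: ẑ×o_n = [0.0811, -0.2406, 0.0000], ω = ẑ
J2: z=[-0.9563, 0.2924, 0.0000] o=[-0.2047, -0.6694, 0.4600] → [-0.3016, -0.9864, -0.5521, -0.9563, 0.2924, 0.0000]
J3: z=[0.2923, 0.9562, -0.0175] o=[-0.3021, -0.6460, 0.1101] → [-0.6417, 0.1981, 0.1064, 0.2923, 0.9562, -0.0175]
V = J·q̇ = [0.3254, -0.6190, -0.4118, -0.8048, -0.6385, -0.4992]

0.3254 -0.6190 -0.4118 -0.8048 -0.6385 -0.4992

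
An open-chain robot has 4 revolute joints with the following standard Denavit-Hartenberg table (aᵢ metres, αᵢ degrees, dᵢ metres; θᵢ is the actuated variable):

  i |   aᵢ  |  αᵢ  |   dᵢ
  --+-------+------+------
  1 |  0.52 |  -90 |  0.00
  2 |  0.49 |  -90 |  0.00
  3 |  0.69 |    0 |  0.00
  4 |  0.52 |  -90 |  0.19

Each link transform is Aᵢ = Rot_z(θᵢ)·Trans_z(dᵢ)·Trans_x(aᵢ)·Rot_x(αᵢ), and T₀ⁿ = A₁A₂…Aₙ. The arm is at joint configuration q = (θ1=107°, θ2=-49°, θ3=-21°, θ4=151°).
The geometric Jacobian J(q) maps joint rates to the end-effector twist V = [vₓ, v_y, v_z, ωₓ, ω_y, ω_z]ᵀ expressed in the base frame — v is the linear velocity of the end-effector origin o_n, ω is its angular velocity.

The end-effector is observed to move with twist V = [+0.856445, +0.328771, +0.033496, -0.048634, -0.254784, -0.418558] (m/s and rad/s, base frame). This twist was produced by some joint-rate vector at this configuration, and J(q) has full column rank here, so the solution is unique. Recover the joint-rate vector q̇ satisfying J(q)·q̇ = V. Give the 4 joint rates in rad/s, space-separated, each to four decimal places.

-0.6180 0.1210 0.1230 -0.4270

o_n = [-0.2029, 1.1804, 0.4791]
J₁: ẑ×o_n = [-1.1804, -0.2029, 0.0000], ω = ẑ
J2: z=[-0.9563, -0.2924, 0.0000] o=[-0.1520, 0.4973, 0.0000] → [-0.1401, 0.4581, -0.6682, -0.9563, -0.2924, 0.0000]
J3: z=[-0.2207, 0.7217, -0.6561] o=[-0.2460, 0.8047, 0.3698] → [0.3254, -0.0042, -0.1140, -0.2207, 0.7217, -0.6561]
J4: z=[-0.2207, 0.7217, -0.6561] o=[-0.6061, 1.1366, 0.8560] → [-0.2432, -0.3476, -0.3006, -0.2207, 0.7217, -0.6561]
q̇ = J⁺·V = [-0.6180, 0.1210, 0.1230, -0.4270]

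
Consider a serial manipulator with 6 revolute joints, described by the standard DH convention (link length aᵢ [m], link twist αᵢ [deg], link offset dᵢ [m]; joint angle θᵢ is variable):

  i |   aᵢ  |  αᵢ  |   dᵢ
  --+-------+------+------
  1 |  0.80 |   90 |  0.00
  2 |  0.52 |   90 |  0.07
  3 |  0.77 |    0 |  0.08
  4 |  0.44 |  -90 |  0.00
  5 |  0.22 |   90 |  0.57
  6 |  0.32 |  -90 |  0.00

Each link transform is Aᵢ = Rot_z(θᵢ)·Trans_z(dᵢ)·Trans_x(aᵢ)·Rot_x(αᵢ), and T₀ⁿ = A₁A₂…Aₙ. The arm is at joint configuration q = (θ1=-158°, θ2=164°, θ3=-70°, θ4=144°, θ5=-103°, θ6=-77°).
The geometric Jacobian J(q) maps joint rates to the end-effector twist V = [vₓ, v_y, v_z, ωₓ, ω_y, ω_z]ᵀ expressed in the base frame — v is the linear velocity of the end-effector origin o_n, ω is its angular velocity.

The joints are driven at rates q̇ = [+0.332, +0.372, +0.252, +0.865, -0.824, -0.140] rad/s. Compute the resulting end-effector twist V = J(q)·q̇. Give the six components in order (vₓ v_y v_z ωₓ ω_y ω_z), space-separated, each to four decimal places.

o_n = [-0.1826, -0.3138, 0.5263]
J₁: ẑ×o_n = [0.3138, -0.1826, 0.0000], ω = ẑ
J2: z=[-0.3746, 0.9272, 0.0000] o=[-0.7417, -0.2997, 0.0000] → [0.4880, 0.1972, -0.5131, -0.3746, 0.9272, 0.0000]
J3: z=[-0.2556, -0.1033, 0.9613] o=[-0.3045, -0.0475, 0.1433] → [0.2164, 0.2151, 0.0806, -0.2556, -0.1033, 0.9613]
J4: z=[-0.2556, -0.1033, 0.9613] o=[0.1808, -0.6318, 0.2928] → [-0.3298, -0.2897, -0.1188, -0.2556, -0.1033, 0.9613]
J5: z=[-0.9600, -0.0906, -0.2650] o=[0.1305, -0.1960, 0.3263] → [-0.0493, 0.2750, 0.0848, -0.9600, -0.0906, -0.2650]
J6: z=[0.1690, -0.9419, -0.2903] o=[-0.4659, -0.3188, 0.3775] → [-0.1387, -0.1074, 0.2676, 0.1690, -0.9419, -0.2903]
V = J·q̇ = [0.1151, -0.3952, -0.3806, 0.3426, 0.4361, 1.6647]

0.1151 -0.3952 -0.3806 0.3426 0.4361 1.6647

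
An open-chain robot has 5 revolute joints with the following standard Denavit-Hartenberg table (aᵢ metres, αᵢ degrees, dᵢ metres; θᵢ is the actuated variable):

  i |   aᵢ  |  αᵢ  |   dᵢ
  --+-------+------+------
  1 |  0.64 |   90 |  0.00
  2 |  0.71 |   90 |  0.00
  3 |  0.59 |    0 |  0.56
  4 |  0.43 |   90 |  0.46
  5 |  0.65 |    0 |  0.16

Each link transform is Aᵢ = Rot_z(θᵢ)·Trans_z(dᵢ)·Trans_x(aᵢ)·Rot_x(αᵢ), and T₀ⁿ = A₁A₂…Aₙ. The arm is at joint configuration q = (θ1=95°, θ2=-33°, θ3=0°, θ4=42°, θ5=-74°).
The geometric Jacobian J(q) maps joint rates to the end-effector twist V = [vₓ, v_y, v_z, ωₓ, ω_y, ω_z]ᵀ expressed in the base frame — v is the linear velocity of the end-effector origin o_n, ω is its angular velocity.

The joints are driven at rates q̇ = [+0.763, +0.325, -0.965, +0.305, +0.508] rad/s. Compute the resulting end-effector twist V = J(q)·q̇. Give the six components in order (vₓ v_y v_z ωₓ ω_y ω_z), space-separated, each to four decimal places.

o_n = [0.1146, 2.0021, -1.3443]
J₁: ẑ×o_n = [-2.0021, 0.1146, 0.0000], ω = ẑ
J2: z=[0.9962, 0.0872, 0.0000] o=[-0.0558, 0.6376, 0.0000] → [-0.1172, 1.3392, 1.3445, 0.9962, 0.0872, 0.0000]
J3: z=[0.0475, -0.5426, -0.8387] o=[-0.1077, 1.2308, -0.3867] → [1.1665, -0.1410, 0.1572, 0.0475, -0.5426, -0.8387]
J4: z=[0.0475, -0.5426, -0.8387] o=[-0.1242, 1.4199, -1.1777] → [0.5787, -0.1924, 0.1572, 0.0475, -0.5426, -0.8387]
J5: z=[-0.7892, 0.4943, -0.3644] o=[0.1609, 1.4623, -1.7375] → [0.3911, 0.3272, -0.4032, -0.7892, 0.4943, -0.3644]
V = J·q̇ = [-2.3162, 0.7663, 0.1284, -0.1085, 0.6375, 1.1314]

-2.3162 0.7663 0.1284 -0.1085 0.6375 1.1314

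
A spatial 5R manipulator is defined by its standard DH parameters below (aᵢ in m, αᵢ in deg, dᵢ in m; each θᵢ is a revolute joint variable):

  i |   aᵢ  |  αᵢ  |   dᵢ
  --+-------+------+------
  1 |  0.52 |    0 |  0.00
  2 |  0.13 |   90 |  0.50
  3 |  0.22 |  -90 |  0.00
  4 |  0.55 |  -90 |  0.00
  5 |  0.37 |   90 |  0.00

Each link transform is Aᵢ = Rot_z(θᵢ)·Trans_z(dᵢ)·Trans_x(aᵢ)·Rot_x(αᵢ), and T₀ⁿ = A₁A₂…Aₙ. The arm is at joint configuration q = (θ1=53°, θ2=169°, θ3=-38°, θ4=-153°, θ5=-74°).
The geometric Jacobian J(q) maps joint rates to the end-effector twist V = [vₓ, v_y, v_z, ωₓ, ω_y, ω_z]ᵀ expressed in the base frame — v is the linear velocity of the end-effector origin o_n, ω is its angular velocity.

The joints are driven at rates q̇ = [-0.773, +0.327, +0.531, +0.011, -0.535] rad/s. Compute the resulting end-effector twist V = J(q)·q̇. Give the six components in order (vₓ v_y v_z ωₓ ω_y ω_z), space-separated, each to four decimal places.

0.5255 -0.1267 -0.0981 0.1009 0.1639 -0.2878

o_n = [0.0669, 0.5921, 1.0025]
J₁: ẑ×o_n = [-0.5921, 0.0669, 0.0000], ω = ẑ
J2: z=[0.0000, 0.0000, 1.0000] o=[0.3129, 0.4153, 0.0000] → [-0.1768, -0.2460, 0.0000, 0.0000, 0.0000, 1.0000]
J3: z=[-0.6691, 0.7431, 0.0000] o=[0.2163, 0.3283, 0.5000] → [0.3734, 0.3362, -0.0654, -0.6691, 0.7431, 0.0000]
J4: z=[-0.4575, -0.4120, 0.7880] o=[0.0875, 0.2123, 0.3646] → [-0.5621, 0.2756, -0.1822, -0.4575, -0.4120, 0.7880]
J5: z=[-0.8621, 0.4228, -0.2795] o=[0.2074, 0.6563, 0.6663] → [0.1242, 0.3291, 0.1147, -0.8621, 0.4228, -0.2795]
V = J·q̇ = [0.5255, -0.1267, -0.0981, 0.1009, 0.1639, -0.2878]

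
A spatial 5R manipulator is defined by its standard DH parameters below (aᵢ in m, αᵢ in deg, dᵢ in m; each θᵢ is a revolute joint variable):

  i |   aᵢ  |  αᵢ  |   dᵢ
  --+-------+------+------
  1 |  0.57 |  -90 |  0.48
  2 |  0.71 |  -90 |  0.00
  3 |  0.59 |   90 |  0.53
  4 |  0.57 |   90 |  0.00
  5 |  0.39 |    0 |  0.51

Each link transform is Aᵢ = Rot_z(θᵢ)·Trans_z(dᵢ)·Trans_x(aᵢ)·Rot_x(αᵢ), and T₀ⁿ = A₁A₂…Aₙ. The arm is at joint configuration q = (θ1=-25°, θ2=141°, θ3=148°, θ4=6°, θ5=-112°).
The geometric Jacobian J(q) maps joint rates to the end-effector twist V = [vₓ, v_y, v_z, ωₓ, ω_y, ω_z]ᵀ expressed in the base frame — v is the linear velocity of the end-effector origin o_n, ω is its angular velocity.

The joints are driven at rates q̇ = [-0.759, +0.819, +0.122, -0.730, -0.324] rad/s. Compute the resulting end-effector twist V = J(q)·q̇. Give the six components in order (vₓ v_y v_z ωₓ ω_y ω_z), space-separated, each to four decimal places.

o_n = [0.6404, -0.5829, 0.7742]
J₁: ẑ×o_n = [0.5829, 0.6404, -0.0000], ω = ẑ
J2: z=[0.4226, 0.9063, 0.0000] o=[0.5166, -0.2409, 0.4800] → [0.2667, -0.1244, -0.2567, 0.4226, 0.9063, 0.0000]
J3: z=[-0.5704, 0.2660, 0.7771] o=[0.0165, -0.0077, 0.0332] → [0.6441, 0.9075, 0.1621, -0.5704, 0.2660, 0.7771]
J4: z=[-0.7316, -0.5945, -0.3335] o=[-0.0655, -0.3144, 0.7599] → [-0.0980, -0.2249, 0.6161, -0.7316, -0.5945, -0.3335]
J5: z=[0.6063, -0.3438, -0.7171] o=[0.1122, -0.7287, 1.1088] → [0.2196, -0.1760, 0.2700, 0.6063, -0.3438, -0.7171]
V = J·q̇ = [-0.1450, -0.2560, -0.7277, 0.6142, 1.3201, -0.1884]

-0.1450 -0.2560 -0.7277 0.6142 1.3201 -0.1884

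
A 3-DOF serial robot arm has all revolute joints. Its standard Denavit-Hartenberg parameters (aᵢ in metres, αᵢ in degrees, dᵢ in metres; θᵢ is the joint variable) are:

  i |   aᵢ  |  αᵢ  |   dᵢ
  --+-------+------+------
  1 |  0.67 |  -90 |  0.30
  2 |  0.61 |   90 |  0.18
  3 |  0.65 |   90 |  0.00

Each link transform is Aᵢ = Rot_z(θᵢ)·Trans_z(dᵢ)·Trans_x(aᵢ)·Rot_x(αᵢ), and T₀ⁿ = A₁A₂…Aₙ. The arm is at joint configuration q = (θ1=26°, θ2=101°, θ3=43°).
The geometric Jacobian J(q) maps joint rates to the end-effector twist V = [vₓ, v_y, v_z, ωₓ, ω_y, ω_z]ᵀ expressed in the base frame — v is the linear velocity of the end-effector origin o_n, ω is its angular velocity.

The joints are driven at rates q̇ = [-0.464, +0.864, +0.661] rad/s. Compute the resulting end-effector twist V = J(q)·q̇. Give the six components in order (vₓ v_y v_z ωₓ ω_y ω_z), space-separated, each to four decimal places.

o_n = [0.1428, 0.7631, -0.7654]
J₁: ẑ×o_n = [-0.7631, 0.1428, 0.0000], ω = ẑ
J2: z=[-0.4384, 0.8988, 0.0000] o=[0.6022, 0.2937, 0.3000] → [-0.9576, -0.4671, 0.2071, -0.4384, 0.8988, 0.0000]
J3: z=[0.8823, 0.4303, -0.1908] o=[0.4187, 0.4045, -0.2988] → [-0.1324, 0.4643, 0.4352, 0.8823, 0.4303, -0.1908]
V = J·q̇ = [-0.5608, -0.1629, 0.4666, 0.2044, 1.0610, -0.5901]

-0.5608 -0.1629 0.4666 0.2044 1.0610 -0.5901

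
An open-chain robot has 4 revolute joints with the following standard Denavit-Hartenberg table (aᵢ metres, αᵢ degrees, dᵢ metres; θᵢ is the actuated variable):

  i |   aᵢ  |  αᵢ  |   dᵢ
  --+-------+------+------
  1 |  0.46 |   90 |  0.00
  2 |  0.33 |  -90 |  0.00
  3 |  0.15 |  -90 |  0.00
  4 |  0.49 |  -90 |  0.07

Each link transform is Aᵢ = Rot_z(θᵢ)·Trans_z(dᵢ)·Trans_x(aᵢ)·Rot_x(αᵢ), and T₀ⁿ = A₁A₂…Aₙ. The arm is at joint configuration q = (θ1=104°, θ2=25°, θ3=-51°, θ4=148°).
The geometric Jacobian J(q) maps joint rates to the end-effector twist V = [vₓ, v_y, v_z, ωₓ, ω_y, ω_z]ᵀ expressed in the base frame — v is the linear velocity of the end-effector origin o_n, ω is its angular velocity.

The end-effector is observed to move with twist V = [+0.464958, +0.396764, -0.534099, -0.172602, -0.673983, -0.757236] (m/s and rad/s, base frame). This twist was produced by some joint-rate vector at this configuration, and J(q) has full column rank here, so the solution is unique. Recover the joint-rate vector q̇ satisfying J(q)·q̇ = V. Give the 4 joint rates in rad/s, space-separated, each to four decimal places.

o_n = [-0.4285, 0.6833, -0.1435]
J₁: ẑ×o_n = [-0.6833, -0.4285, 0.0000], ω = ẑ
J2: z=[0.9703, 0.2419, 0.0000] o=[-0.1113, 0.4463, 0.0000] → [-0.0347, 0.1392, 0.3067, 0.9703, 0.2419, 0.0000]
J3: z=[0.1022, -0.4101, 0.9063] o=[-0.1836, 0.7365, 0.1395] → [0.1643, -0.1929, -0.1058, 0.1022, -0.4101, 0.9063]
J4: z=[-0.7810, 0.5312, 0.3284] o=[-0.0912, 0.8477, 0.1794] → [-0.1175, -0.3629, 0.3076, -0.7810, 0.5312, 0.3284]
q̇ = J⁺·V = [-0.4850, -0.8730, 0.0120, -0.8620]

-0.4850 -0.8730 0.0120 -0.8620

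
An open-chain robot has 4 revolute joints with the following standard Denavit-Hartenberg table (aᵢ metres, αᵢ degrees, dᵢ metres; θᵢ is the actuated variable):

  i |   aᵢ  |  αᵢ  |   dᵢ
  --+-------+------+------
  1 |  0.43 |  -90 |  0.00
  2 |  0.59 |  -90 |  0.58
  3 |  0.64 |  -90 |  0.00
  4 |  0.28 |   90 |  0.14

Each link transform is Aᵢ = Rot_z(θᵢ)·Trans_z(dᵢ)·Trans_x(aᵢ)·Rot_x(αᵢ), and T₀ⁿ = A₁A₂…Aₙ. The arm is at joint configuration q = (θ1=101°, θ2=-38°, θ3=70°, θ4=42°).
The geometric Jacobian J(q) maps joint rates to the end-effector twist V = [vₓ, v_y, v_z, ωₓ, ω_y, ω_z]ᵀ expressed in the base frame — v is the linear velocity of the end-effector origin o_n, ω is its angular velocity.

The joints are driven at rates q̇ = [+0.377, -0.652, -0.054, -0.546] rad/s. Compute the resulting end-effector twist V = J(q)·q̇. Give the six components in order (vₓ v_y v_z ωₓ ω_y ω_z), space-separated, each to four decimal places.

-0.2176 -0.2088 0.2695 0.3859 0.4530 0.7354

o_n = [0.0874, 0.9384, 0.6085]
J₁: ẑ×o_n = [-0.9384, 0.0874, 0.0000], ω = ẑ
J2: z=[-0.9816, -0.1908, 0.0000] o=[-0.0820, 0.4221, 0.0000] → [-0.1161, 0.5973, -0.4745, -0.9816, -0.1908, 0.0000]
J3: z=[-0.1175, 0.6044, -0.7880] o=[-0.7401, 0.7678, 0.3632] → [0.2826, -0.6233, -0.5201, -0.1175, 0.6044, -0.7880]
J4: z=[0.4770, -0.6616, -0.5785] o=[-0.1827, 1.0519, 0.4980] → [-0.1387, -0.2089, 0.1245, 0.4770, -0.6616, -0.5785]
V = J·q̇ = [-0.2176, -0.2088, 0.2695, 0.3859, 0.4530, 0.7354]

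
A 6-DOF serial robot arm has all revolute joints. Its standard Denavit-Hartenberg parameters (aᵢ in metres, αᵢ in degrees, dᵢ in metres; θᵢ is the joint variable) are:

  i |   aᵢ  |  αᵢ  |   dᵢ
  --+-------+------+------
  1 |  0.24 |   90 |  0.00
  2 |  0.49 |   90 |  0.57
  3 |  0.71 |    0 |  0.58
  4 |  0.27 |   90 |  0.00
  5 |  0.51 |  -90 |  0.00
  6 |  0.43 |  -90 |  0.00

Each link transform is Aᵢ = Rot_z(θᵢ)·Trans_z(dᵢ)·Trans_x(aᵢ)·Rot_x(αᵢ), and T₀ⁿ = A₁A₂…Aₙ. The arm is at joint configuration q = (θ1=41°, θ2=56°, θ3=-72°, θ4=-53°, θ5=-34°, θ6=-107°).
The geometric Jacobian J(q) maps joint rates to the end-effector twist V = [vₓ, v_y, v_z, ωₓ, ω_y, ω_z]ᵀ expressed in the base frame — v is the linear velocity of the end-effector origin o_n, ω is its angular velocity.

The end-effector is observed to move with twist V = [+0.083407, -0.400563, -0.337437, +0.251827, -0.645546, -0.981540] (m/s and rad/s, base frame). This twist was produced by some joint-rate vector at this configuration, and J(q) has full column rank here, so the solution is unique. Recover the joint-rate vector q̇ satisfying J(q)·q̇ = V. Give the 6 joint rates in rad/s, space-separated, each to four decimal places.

-0.5030 0.8580 -0.5330 -0.0910 0.3140 0.8420

o_n = [0.1937, 0.6342, -0.1752]
J₁: ẑ×o_n = [-0.6342, 0.1937, 0.0000], ω = ẑ
J2: z=[0.6561, -0.7547, 0.0000] o=[0.1811, 0.1575, 0.0000] → [0.1322, 0.1149, 0.3222, 0.6561, -0.7547, 0.0000]
J3: z=[0.6257, 0.5439, -0.5592] o=[0.7619, -0.0930, 0.4062] → [0.0904, 0.6815, 0.7640, 0.6257, 0.5439, -0.5592]
J4: z=[0.6257, 0.5439, -0.5592] o=[0.7744, 0.8126, 0.2638] → [-0.3385, 0.5994, 0.2042, 0.6257, 0.5439, -0.5592]
J5: z=[0.0306, -0.7334, -0.6791] o=[0.5639, 0.9227, 0.1354] → [0.0318, 0.2609, -0.2803, 0.0306, -0.7334, -0.6791]
J6: z=[0.0828, 0.6789, -0.7295] o=[0.0559, 0.9400, 0.0938] → [-0.4058, -0.0782, -0.1189, 0.0828, 0.6789, -0.7295]
q̇ = J⁺·V = [-0.5030, 0.8580, -0.5330, -0.0910, 0.3140, 0.8420]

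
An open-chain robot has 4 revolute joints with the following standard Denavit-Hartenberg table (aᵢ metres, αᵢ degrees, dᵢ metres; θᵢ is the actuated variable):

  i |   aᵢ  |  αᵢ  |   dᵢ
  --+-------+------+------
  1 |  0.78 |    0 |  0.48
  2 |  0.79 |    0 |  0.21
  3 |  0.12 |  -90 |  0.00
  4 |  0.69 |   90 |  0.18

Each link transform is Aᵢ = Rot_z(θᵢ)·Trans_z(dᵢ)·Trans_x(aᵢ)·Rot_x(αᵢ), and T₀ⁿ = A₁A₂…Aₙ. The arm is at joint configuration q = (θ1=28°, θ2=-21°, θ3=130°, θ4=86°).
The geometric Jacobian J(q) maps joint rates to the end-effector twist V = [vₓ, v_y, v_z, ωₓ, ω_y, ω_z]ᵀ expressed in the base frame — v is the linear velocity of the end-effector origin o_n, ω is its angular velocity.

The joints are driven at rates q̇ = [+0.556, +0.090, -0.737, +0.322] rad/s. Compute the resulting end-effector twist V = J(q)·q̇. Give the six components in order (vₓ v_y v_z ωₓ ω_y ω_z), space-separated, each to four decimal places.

-0.1052 0.7607 -0.0155 -0.2196 -0.2355 -0.0910

o_n = [1.2271, 0.4455, 0.0017]
J₁: ẑ×o_n = [-0.4455, 1.2271, 0.0000], ω = ẑ
J2: z=[0.0000, 0.0000, 1.0000] o=[0.6887, 0.3662, 0.4800] → [-0.0793, 0.5384, 0.0000, 0.0000, 0.0000, 1.0000]
J3: z=[0.0000, 0.0000, 1.0000] o=[1.4728, 0.4625, 0.6900] → [0.0170, -0.2457, 0.0000, 0.0000, 0.0000, 1.0000]
J4: z=[-0.6820, -0.7314, 0.0000] o=[1.3850, 0.5443, 0.6900] → [0.5034, -0.4694, -0.0481, -0.6820, -0.7314, 0.0000]
V = J·q̇ = [-0.1052, 0.7607, -0.0155, -0.2196, -0.2355, -0.0910]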